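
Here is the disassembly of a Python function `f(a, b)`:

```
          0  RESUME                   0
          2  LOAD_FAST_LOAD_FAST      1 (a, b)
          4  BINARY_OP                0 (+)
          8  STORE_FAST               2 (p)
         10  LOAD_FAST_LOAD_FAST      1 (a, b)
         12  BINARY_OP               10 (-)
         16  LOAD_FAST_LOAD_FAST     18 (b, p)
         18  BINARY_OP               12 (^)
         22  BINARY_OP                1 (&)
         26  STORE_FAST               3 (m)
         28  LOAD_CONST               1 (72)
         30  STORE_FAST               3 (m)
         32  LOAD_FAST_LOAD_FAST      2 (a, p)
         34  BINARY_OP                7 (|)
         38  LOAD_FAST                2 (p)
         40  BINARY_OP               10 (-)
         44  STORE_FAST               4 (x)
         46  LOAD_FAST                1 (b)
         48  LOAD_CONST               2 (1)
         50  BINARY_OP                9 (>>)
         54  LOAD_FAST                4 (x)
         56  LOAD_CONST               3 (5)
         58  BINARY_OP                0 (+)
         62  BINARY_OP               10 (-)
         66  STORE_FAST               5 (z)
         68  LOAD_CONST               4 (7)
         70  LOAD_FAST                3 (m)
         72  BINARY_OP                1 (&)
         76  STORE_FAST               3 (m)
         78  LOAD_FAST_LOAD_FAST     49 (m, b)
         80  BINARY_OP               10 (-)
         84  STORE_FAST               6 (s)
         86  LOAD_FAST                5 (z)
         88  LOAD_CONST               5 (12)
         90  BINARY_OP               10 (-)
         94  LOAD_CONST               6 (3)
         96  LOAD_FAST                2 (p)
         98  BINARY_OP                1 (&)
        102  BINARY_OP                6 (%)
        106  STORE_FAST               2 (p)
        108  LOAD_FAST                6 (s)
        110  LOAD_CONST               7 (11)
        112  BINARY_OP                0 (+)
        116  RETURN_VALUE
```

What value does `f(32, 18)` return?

-7

LOAD_FAST_LOAD_FAST a,b → push 32,18. Stack: [32, 18]
BINARY_OP + → 32 + 18 = 50. Stack: [50]
STORE_FAST p → p=50. Stack: []
LOAD_FAST_LOAD_FAST a,b → push 32,18. Stack: [32, 18]
BINARY_OP - → 32 - 18 = 14. Stack: [14]
LOAD_FAST_LOAD_FAST b,p → push 18,50. Stack: [14, 18, 50]
BINARY_OP ^ → 18 ^ 50 = 32. Stack: [14, 32]
BINARY_OP & → 14 & 32 = 0. Stack: [0]
STORE_FAST m → m=0. Stack: []
LOAD_CONST → push 72. Stack: [72]
STORE_FAST m → m=72. Stack: []
LOAD_FAST_LOAD_FAST a,p → push 32,50. Stack: [32, 50]
BINARY_OP | → 32 | 50 = 50. Stack: [50]
LOAD_FAST p → push 50. Stack: [50, 50]
BINARY_OP - → 50 - 50 = 0. Stack: [0]
STORE_FAST x → x=0. Stack: []
LOAD_FAST b → push 18. Stack: [18]
LOAD_CONST → push 1. Stack: [18, 1]
BINARY_OP >> → 18 >> 1 = 9. Stack: [9]
LOAD_FAST x → push 0. Stack: [9, 0]
LOAD_CONST → push 5. Stack: [9, 0, 5]
BINARY_OP + → 0 + 5 = 5. Stack: [9, 5]
BINARY_OP - → 9 - 5 = 4. Stack: [4]
STORE_FAST z → z=4. Stack: []
LOAD_CONST → push 7. Stack: [7]
LOAD_FAST m → push 72. Stack: [7, 72]
BINARY_OP & → 7 & 72 = 0. Stack: [0]
STORE_FAST m → m=0. Stack: []
LOAD_FAST_LOAD_FAST m,b → push 0,18. Stack: [0, 18]
BINARY_OP - → 0 - 18 = -18. Stack: [-18]
STORE_FAST s → s=-18. Stack: []
LOAD_FAST z → push 4. Stack: [4]
LOAD_CONST → push 12. Stack: [4, 12]
BINARY_OP - → 4 - 12 = -8. Stack: [-8]
LOAD_CONST → push 3. Stack: [-8, 3]
LOAD_FAST p → push 50. Stack: [-8, 3, 50]
BINARY_OP & → 3 & 50 = 2. Stack: [-8, 2]
BINARY_OP % → -8 % 2 = 0. Stack: [0]
STORE_FAST p → p=0. Stack: []
LOAD_FAST s → push -18. Stack: [-18]
LOAD_CONST → push 11. Stack: [-18, 11]
BINARY_OP + → -18 + 11 = -7. Stack: [-7]
RETURN_VALUE → return -7.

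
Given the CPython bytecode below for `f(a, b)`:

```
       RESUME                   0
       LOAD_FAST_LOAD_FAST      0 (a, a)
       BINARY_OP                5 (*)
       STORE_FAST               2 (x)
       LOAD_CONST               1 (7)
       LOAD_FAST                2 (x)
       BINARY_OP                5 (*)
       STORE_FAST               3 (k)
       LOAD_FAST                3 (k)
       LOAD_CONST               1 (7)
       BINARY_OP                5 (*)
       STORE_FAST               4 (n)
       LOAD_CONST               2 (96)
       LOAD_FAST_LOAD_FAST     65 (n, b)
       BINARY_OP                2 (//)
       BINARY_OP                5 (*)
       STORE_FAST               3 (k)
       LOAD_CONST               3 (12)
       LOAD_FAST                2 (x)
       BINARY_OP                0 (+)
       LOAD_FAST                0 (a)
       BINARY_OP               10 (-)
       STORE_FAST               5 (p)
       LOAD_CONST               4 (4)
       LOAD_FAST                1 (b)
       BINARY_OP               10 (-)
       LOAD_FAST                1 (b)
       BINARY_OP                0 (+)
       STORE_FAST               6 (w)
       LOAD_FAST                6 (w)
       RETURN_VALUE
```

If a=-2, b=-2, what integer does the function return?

4

LOAD_FAST_LOAD_FAST a,a → push -2,-2. Stack: [-2, -2]
BINARY_OP * → -2 * -2 = 4. Stack: [4]
STORE_FAST x → x=4. Stack: []
LOAD_CONST → push 7. Stack: [7]
LOAD_FAST x → push 4. Stack: [7, 4]
BINARY_OP * → 7 * 4 = 28. Stack: [28]
STORE_FAST k → k=28. Stack: []
LOAD_FAST k → push 28. Stack: [28]
LOAD_CONST → push 7. Stack: [28, 7]
BINARY_OP * → 28 * 7 = 196. Stack: [196]
STORE_FAST n → n=196. Stack: []
LOAD_CONST → push 96. Stack: [96]
LOAD_FAST_LOAD_FAST n,b → push 196,-2. Stack: [96, 196, -2]
BINARY_OP // → 196 // -2 = -98. Stack: [96, -98]
BINARY_OP * → 96 * -98 = -9408. Stack: [-9408]
STORE_FAST k → k=-9408. Stack: []
LOAD_CONST → push 12. Stack: [12]
LOAD_FAST x → push 4. Stack: [12, 4]
BINARY_OP + → 12 + 4 = 16. Stack: [16]
LOAD_FAST a → push -2. Stack: [16, -2]
BINARY_OP - → 16 - -2 = 18. Stack: [18]
STORE_FAST p → p=18. Stack: []
LOAD_CONST → push 4. Stack: [4]
LOAD_FAST b → push -2. Stack: [4, -2]
BINARY_OP - → 4 - -2 = 6. Stack: [6]
LOAD_FAST b → push -2. Stack: [6, -2]
BINARY_OP + → 6 + -2 = 4. Stack: [4]
STORE_FAST w → w=4. Stack: []
LOAD_FAST w → push 4. Stack: [4]
RETURN_VALUE → return 4.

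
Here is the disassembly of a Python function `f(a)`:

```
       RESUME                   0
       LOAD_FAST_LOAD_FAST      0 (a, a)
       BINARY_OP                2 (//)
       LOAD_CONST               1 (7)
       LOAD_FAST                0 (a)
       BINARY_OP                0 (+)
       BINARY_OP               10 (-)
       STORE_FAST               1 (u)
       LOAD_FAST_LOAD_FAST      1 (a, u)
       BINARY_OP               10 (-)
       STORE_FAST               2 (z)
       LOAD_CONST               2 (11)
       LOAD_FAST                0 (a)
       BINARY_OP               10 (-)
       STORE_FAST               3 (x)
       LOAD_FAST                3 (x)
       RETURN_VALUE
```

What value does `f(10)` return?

1

LOAD_FAST_LOAD_FAST a,a → push 10,10. Stack: [10, 10]
BINARY_OP // → 10 // 10 = 1. Stack: [1]
LOAD_CONST → push 7. Stack: [1, 7]
LOAD_FAST a → push 10. Stack: [1, 7, 10]
BINARY_OP + → 7 + 10 = 17. Stack: [1, 17]
BINARY_OP - → 1 - 17 = -16. Stack: [-16]
STORE_FAST u → u=-16. Stack: []
LOAD_FAST_LOAD_FAST a,u → push 10,-16. Stack: [10, -16]
BINARY_OP - → 10 - -16 = 26. Stack: [26]
STORE_FAST z → z=26. Stack: []
LOAD_CONST → push 11. Stack: [11]
LOAD_FAST a → push 10. Stack: [11, 10]
BINARY_OP - → 11 - 10 = 1. Stack: [1]
STORE_FAST x → x=1. Stack: []
LOAD_FAST x → push 1. Stack: [1]
RETURN_VALUE → return 1.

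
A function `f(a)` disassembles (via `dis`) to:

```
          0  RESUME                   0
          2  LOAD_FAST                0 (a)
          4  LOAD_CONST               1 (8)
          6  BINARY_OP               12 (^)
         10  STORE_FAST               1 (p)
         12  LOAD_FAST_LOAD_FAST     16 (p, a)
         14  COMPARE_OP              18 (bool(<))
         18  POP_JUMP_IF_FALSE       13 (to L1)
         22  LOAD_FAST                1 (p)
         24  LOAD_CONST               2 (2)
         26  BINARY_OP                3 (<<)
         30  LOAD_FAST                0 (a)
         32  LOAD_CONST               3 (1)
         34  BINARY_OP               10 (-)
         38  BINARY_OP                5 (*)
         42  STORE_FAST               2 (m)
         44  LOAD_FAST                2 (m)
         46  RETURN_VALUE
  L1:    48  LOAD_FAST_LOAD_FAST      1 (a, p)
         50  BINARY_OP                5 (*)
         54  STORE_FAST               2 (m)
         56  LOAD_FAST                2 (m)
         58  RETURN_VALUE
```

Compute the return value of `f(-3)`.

176

LOAD_FAST a → push -3. Stack: [-3]
LOAD_CONST → push 8. Stack: [-3, 8]
BINARY_OP ^ → -3 ^ 8 = -11. Stack: [-11]
STORE_FAST p → p=-11. Stack: []
LOAD_FAST_LOAD_FAST p,a → push -11,-3. Stack: [-11, -3]
COMPARE_OP bool(<) → -11 vs -3 = True. Stack: [True]
POP_JUMP_IF_FALSE → pop True; no jump. Stack: []
LOAD_FAST p → push -11. Stack: [-11]
LOAD_CONST → push 2. Stack: [-11, 2]
BINARY_OP << → -11 << 2 = -44. Stack: [-44]
LOAD_FAST a → push -3. Stack: [-44, -3]
LOAD_CONST → push 1. Stack: [-44, -3, 1]
BINARY_OP - → -3 - 1 = -4. Stack: [-44, -4]
BINARY_OP * → -44 * -4 = 176. Stack: [176]
STORE_FAST m → m=176. Stack: []
LOAD_FAST m → push 176. Stack: [176]
RETURN_VALUE → return 176.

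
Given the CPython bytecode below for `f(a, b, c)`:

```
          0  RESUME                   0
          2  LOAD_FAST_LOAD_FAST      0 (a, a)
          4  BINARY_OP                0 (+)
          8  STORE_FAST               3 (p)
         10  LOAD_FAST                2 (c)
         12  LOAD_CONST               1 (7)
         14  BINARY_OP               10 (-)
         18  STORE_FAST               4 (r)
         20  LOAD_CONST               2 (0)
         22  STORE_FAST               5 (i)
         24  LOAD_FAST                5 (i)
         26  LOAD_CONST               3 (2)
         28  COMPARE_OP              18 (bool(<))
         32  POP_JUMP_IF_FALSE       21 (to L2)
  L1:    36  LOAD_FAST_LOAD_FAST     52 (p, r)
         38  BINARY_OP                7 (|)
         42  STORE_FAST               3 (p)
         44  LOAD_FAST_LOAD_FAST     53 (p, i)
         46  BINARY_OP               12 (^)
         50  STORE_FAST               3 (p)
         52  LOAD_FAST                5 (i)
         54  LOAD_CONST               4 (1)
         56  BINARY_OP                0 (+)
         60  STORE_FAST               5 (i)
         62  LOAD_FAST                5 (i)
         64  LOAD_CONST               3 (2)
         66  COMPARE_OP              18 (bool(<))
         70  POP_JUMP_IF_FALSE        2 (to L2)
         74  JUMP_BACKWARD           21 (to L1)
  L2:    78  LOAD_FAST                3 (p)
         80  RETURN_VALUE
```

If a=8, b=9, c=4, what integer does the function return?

LOAD_FAST_LOAD_FAST a,a → push 8,8. Stack: [8, 8]
BINARY_OP + → 8 + 8 = 16. Stack: [16]
STORE_FAST p → p=16. Stack: []
LOAD_FAST c → push 4. Stack: [4]
LOAD_CONST → push 7. Stack: [4, 7]
BINARY_OP - → 4 - 7 = -3. Stack: [-3]
STORE_FAST r → r=-3. Stack: []
LOAD_CONST → push 0. Stack: [0]
STORE_FAST i → i=0. Stack: []
LOAD_FAST i → push 0. Stack: [0]
LOAD_CONST → push 2. Stack: [0, 2]
COMPARE_OP bool(<) → 0 vs 2 = True. Stack: [True]
POP_JUMP_IF_FALSE → pop True; no jump. Stack: []
LOAD_FAST_LOAD_FAST p,r → push 16,-3. Stack: [16, -3]
BINARY_OP | → 16 | -3 = -3. Stack: [-3]
STORE_FAST p → p=-3. Stack: []
LOAD_FAST_LOAD_FAST p,i → push -3,0. Stack: [-3, 0]
BINARY_OP ^ → -3 ^ 0 = -3. Stack: [-3]
STORE_FAST p → p=-3. Stack: []
LOAD_FAST i → push 0. Stack: [0]
LOAD_CONST → push 1. Stack: [0, 1]
BINARY_OP + → 0 + 1 = 1. Stack: [1]
STORE_FAST i → i=1. Stack: []
LOAD_FAST i → push 1. Stack: [1]
LOAD_CONST → push 2. Stack: [1, 2]
COMPARE_OP bool(<) → 1 vs 2 = True. Stack: [True]
POP_JUMP_IF_FALSE → pop True; no jump. Stack: []
LOAD_FAST_LOAD_FAST p,r → push -3,-3. Stack: [-3, -3]
BINARY_OP | → -3 | -3 = -3. Stack: [-3]
STORE_FAST p → p=-3. Stack: []
LOAD_FAST_LOAD_FAST p,i → push -3,1. Stack: [-3, 1]
BINARY_OP ^ → -3 ^ 1 = -4. Stack: [-4]
STORE_FAST p → p=-4. Stack: []
LOAD_FAST i → push 1. Stack: [1]
LOAD_CONST → push 1. Stack: [1, 1]
BINARY_OP + → 1 + 1 = 2. Stack: [2]
STORE_FAST i → i=2. Stack: []
LOAD_FAST i → push 2. Stack: [2]
LOAD_CONST → push 2. Stack: [2, 2]
COMPARE_OP bool(<) → 2 vs 2 = False. Stack: [False]
POP_JUMP_IF_FALSE → pop False; jump. Stack: []
LOAD_FAST p → push -4. Stack: [-4]
RETURN_VALUE → return -4.

-4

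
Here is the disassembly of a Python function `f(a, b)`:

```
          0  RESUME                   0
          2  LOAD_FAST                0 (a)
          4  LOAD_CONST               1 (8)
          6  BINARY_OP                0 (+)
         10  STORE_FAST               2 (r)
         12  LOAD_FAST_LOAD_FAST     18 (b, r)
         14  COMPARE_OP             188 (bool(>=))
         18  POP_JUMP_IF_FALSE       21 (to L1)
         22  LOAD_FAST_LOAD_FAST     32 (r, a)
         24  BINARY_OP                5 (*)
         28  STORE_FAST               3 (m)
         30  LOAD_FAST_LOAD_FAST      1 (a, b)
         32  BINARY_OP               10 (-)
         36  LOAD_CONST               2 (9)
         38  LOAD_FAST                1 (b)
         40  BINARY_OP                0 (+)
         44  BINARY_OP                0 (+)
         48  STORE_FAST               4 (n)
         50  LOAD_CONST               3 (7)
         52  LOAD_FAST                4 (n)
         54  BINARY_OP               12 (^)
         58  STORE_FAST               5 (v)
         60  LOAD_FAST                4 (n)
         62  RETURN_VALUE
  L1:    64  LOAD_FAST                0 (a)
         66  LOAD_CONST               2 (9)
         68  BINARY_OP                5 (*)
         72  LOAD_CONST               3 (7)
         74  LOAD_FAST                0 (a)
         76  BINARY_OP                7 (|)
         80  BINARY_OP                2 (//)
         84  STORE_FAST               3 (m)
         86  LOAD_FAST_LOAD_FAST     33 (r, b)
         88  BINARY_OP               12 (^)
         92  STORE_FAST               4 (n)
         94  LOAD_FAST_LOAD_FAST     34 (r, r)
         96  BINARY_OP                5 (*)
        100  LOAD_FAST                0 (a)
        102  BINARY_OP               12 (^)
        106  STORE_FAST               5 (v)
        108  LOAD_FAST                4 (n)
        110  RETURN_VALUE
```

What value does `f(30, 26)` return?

LOAD_FAST a → push 30. Stack: [30]
LOAD_CONST → push 8. Stack: [30, 8]
BINARY_OP + → 30 + 8 = 38. Stack: [38]
STORE_FAST r → r=38. Stack: []
LOAD_FAST_LOAD_FAST b,r → push 26,38. Stack: [26, 38]
COMPARE_OP bool(>=) → 26 vs 38 = False. Stack: [False]
POP_JUMP_IF_FALSE → pop False; jump. Stack: []
LOAD_FAST a → push 30. Stack: [30]
LOAD_CONST → push 9. Stack: [30, 9]
BINARY_OP * → 30 * 9 = 270. Stack: [270]
LOAD_CONST → push 7. Stack: [270, 7]
LOAD_FAST a → push 30. Stack: [270, 7, 30]
BINARY_OP | → 7 | 30 = 31. Stack: [270, 31]
BINARY_OP // → 270 // 31 = 8. Stack: [8]
STORE_FAST m → m=8. Stack: []
LOAD_FAST_LOAD_FAST r,b → push 38,26. Stack: [38, 26]
BINARY_OP ^ → 38 ^ 26 = 60. Stack: [60]
STORE_FAST n → n=60. Stack: []
LOAD_FAST_LOAD_FAST r,r → push 38,38. Stack: [38, 38]
BINARY_OP * → 38 * 38 = 1444. Stack: [1444]
LOAD_FAST a → push 30. Stack: [1444, 30]
BINARY_OP ^ → 1444 ^ 30 = 1466. Stack: [1466]
STORE_FAST v → v=1466. Stack: []
LOAD_FAST n → push 60. Stack: [60]
RETURN_VALUE → return 60.

60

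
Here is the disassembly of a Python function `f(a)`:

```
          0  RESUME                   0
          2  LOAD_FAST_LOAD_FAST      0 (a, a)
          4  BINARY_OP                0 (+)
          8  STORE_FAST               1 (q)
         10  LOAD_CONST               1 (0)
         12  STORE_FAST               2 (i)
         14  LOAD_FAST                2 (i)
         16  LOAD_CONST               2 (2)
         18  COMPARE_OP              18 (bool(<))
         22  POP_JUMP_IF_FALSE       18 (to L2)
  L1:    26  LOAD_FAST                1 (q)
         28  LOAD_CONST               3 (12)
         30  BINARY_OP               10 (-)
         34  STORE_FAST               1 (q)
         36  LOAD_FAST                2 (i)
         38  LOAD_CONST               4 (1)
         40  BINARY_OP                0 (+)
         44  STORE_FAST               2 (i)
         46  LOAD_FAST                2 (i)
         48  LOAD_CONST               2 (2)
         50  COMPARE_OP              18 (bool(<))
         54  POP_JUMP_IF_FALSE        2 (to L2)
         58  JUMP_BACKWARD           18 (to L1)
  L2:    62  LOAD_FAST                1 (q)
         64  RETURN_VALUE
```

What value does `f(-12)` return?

LOAD_FAST_LOAD_FAST a,a → push -12,-12. Stack: [-12, -12]
BINARY_OP + → -12 + -12 = -24. Stack: [-24]
STORE_FAST q → q=-24. Stack: []
LOAD_CONST → push 0. Stack: [0]
STORE_FAST i → i=0. Stack: []
LOAD_FAST i → push 0. Stack: [0]
LOAD_CONST → push 2. Stack: [0, 2]
COMPARE_OP bool(<) → 0 vs 2 = True. Stack: [True]
POP_JUMP_IF_FALSE → pop True; no jump. Stack: []
LOAD_FAST q → push -24. Stack: [-24]
LOAD_CONST → push 12. Stack: [-24, 12]
BINARY_OP - → -24 - 12 = -36. Stack: [-36]
STORE_FAST q → q=-36. Stack: []
LOAD_FAST i → push 0. Stack: [0]
LOAD_CONST → push 1. Stack: [0, 1]
BINARY_OP + → 0 + 1 = 1. Stack: [1]
STORE_FAST i → i=1. Stack: []
LOAD_FAST i → push 1. Stack: [1]
LOAD_CONST → push 2. Stack: [1, 2]
COMPARE_OP bool(<) → 1 vs 2 = True. Stack: [True]
POP_JUMP_IF_FALSE → pop True; no jump. Stack: []
LOAD_FAST q → push -36. Stack: [-36]
LOAD_CONST → push 12. Stack: [-36, 12]
BINARY_OP - → -36 - 12 = -48. Stack: [-48]
STORE_FAST q → q=-48. Stack: []
LOAD_FAST i → push 1. Stack: [1]
LOAD_CONST → push 1. Stack: [1, 1]
BINARY_OP + → 1 + 1 = 2. Stack: [2]
STORE_FAST i → i=2. Stack: []
LOAD_FAST i → push 2. Stack: [2]
LOAD_CONST → push 2. Stack: [2, 2]
COMPARE_OP bool(<) → 2 vs 2 = False. Stack: [False]
POP_JUMP_IF_FALSE → pop False; jump. Stack: []
LOAD_FAST q → push -48. Stack: [-48]
RETURN_VALUE → return -48.

-48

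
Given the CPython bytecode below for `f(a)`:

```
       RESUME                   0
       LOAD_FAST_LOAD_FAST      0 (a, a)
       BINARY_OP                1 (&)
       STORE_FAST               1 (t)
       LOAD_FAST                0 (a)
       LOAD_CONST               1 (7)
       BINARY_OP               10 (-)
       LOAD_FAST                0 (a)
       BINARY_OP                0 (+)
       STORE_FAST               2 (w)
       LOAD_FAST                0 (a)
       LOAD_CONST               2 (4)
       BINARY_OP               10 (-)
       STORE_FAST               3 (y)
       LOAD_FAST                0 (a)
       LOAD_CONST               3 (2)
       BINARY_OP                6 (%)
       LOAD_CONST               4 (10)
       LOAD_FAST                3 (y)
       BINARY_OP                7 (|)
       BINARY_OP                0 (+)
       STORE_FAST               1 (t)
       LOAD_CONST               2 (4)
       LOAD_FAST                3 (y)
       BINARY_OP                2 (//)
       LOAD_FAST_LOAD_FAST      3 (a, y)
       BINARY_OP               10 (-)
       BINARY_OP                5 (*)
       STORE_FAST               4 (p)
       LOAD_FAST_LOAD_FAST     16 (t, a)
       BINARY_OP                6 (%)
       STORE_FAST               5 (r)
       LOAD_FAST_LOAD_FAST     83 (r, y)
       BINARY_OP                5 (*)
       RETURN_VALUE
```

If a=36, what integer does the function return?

192

LOAD_FAST_LOAD_FAST a,a → push 36,36. Stack: [36, 36]
BINARY_OP & → 36 & 36 = 36. Stack: [36]
STORE_FAST t → t=36. Stack: []
LOAD_FAST a → push 36. Stack: [36]
LOAD_CONST → push 7. Stack: [36, 7]
BINARY_OP - → 36 - 7 = 29. Stack: [29]
LOAD_FAST a → push 36. Stack: [29, 36]
BINARY_OP + → 29 + 36 = 65. Stack: [65]
STORE_FAST w → w=65. Stack: []
LOAD_FAST a → push 36. Stack: [36]
LOAD_CONST → push 4. Stack: [36, 4]
BINARY_OP - → 36 - 4 = 32. Stack: [32]
STORE_FAST y → y=32. Stack: []
LOAD_FAST a → push 36. Stack: [36]
LOAD_CONST → push 2. Stack: [36, 2]
BINARY_OP % → 36 % 2 = 0. Stack: [0]
LOAD_CONST → push 10. Stack: [0, 10]
LOAD_FAST y → push 32. Stack: [0, 10, 32]
BINARY_OP | → 10 | 32 = 42. Stack: [0, 42]
BINARY_OP + → 0 + 42 = 42. Stack: [42]
STORE_FAST t → t=42. Stack: []
LOAD_CONST → push 4. Stack: [4]
LOAD_FAST y → push 32. Stack: [4, 32]
BINARY_OP // → 4 // 32 = 0. Stack: [0]
LOAD_FAST_LOAD_FAST a,y → push 36,32. Stack: [0, 36, 32]
BINARY_OP - → 36 - 32 = 4. Stack: [0, 4]
BINARY_OP * → 0 * 4 = 0. Stack: [0]
STORE_FAST p → p=0. Stack: []
LOAD_FAST_LOAD_FAST t,a → push 42,36. Stack: [42, 36]
BINARY_OP % → 42 % 36 = 6. Stack: [6]
STORE_FAST r → r=6. Stack: []
LOAD_FAST_LOAD_FAST r,y → push 6,32. Stack: [6, 32]
BINARY_OP * → 6 * 32 = 192. Stack: [192]
RETURN_VALUE → return 192.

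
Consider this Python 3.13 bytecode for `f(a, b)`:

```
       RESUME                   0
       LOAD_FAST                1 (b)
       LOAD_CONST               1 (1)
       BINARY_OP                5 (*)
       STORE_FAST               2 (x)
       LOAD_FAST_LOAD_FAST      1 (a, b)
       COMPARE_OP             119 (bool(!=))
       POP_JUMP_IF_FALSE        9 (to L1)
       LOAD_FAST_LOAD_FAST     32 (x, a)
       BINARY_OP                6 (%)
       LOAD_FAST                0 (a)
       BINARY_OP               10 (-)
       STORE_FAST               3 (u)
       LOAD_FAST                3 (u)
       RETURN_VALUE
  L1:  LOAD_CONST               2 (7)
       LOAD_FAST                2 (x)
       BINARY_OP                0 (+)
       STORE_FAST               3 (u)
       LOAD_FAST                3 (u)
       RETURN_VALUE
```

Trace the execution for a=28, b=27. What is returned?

-1

LOAD_FAST b → push 27. Stack: [27]
LOAD_CONST → push 1. Stack: [27, 1]
BINARY_OP * → 27 * 1 = 27. Stack: [27]
STORE_FAST x → x=27. Stack: []
LOAD_FAST_LOAD_FAST a,b → push 28,27. Stack: [28, 27]
COMPARE_OP bool(!=) → 28 vs 27 = True. Stack: [True]
POP_JUMP_IF_FALSE → pop True; no jump. Stack: []
LOAD_FAST_LOAD_FAST x,a → push 27,28. Stack: [27, 28]
BINARY_OP % → 27 % 28 = 27. Stack: [27]
LOAD_FAST a → push 28. Stack: [27, 28]
BINARY_OP - → 27 - 28 = -1. Stack: [-1]
STORE_FAST u → u=-1. Stack: []
LOAD_FAST u → push -1. Stack: [-1]
RETURN_VALUE → return -1.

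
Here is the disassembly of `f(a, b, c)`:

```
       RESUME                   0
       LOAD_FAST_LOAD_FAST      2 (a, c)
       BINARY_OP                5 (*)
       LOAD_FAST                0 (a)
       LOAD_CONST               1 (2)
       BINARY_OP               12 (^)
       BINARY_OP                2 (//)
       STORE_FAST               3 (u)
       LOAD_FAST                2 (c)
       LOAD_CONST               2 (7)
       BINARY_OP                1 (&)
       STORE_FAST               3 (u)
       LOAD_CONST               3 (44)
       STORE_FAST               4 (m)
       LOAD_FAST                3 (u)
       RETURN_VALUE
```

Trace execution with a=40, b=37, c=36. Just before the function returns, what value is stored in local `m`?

44

LOAD_FAST_LOAD_FAST a,c → push 40,36. Stack: [40, 36]
BINARY_OP * → 40 * 36 = 1440. Stack: [1440]
LOAD_FAST a → push 40. Stack: [1440, 40]
LOAD_CONST → push 2. Stack: [1440, 40, 2]
BINARY_OP ^ → 40 ^ 2 = 42. Stack: [1440, 42]
BINARY_OP // → 1440 // 42 = 34. Stack: [34]
STORE_FAST u → u=34. Stack: []
LOAD_FAST c → push 36. Stack: [36]
LOAD_CONST → push 7. Stack: [36, 7]
BINARY_OP & → 36 & 7 = 4. Stack: [4]
STORE_FAST u → u=4. Stack: []
LOAD_CONST → push 44. Stack: [44]
STORE_FAST m → m=44. Stack: []
LOAD_FAST u → push 4. Stack: [4]
RETURN_VALUE → return 4.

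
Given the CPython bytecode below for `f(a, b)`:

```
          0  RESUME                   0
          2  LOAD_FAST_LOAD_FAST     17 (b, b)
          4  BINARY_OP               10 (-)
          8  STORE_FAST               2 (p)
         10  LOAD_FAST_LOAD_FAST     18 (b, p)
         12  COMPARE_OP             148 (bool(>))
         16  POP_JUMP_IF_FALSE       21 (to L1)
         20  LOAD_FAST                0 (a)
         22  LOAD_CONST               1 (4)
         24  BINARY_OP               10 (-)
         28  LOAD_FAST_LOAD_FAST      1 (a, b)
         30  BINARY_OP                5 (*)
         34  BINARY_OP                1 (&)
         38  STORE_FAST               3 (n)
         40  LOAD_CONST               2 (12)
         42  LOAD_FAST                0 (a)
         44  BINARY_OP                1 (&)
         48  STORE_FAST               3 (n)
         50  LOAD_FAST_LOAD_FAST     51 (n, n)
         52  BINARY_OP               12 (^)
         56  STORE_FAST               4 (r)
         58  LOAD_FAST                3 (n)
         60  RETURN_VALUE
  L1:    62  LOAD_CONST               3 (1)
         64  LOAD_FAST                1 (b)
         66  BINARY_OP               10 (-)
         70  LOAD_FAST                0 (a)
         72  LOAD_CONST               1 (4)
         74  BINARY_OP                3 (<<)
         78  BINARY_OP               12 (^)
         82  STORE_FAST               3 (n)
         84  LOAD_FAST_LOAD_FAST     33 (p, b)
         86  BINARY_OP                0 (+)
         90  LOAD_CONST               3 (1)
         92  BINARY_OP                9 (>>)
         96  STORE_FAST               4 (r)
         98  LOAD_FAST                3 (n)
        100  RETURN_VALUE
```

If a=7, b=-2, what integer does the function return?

LOAD_FAST_LOAD_FAST b,b → push -2,-2. Stack: [-2, -2]
BINARY_OP - → -2 - -2 = 0. Stack: [0]
STORE_FAST p → p=0. Stack: []
LOAD_FAST_LOAD_FAST b,p → push -2,0. Stack: [-2, 0]
COMPARE_OP bool(>) → -2 vs 0 = False. Stack: [False]
POP_JUMP_IF_FALSE → pop False; jump. Stack: []
LOAD_CONST → push 1. Stack: [1]
LOAD_FAST b → push -2. Stack: [1, -2]
BINARY_OP - → 1 - -2 = 3. Stack: [3]
LOAD_FAST a → push 7. Stack: [3, 7]
LOAD_CONST → push 4. Stack: [3, 7, 4]
BINARY_OP << → 7 << 4 = 112. Stack: [3, 112]
BINARY_OP ^ → 3 ^ 112 = 115. Stack: [115]
STORE_FAST n → n=115. Stack: []
LOAD_FAST_LOAD_FAST p,b → push 0,-2. Stack: [0, -2]
BINARY_OP + → 0 + -2 = -2. Stack: [-2]
LOAD_CONST → push 1. Stack: [-2, 1]
BINARY_OP >> → -2 >> 1 = -1. Stack: [-1]
STORE_FAST r → r=-1. Stack: []
LOAD_FAST n → push 115. Stack: [115]
RETURN_VALUE → return 115.

115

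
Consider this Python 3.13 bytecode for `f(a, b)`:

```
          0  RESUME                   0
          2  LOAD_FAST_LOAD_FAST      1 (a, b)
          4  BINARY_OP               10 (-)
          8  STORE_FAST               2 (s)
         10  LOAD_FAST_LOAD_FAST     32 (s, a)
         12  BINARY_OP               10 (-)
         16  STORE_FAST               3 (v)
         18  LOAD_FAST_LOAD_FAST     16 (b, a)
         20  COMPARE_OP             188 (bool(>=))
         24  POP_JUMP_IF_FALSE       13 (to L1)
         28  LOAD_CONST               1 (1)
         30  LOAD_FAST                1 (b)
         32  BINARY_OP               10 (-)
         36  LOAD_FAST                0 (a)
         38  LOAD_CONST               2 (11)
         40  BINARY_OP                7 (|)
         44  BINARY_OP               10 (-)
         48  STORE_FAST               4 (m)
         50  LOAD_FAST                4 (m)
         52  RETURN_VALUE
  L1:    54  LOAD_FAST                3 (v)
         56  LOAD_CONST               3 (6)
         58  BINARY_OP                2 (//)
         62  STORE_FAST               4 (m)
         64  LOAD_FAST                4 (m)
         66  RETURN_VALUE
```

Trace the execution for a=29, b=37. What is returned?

LOAD_FAST_LOAD_FAST a,b → push 29,37. Stack: [29, 37]
BINARY_OP - → 29 - 37 = -8. Stack: [-8]
STORE_FAST s → s=-8. Stack: []
LOAD_FAST_LOAD_FAST s,a → push -8,29. Stack: [-8, 29]
BINARY_OP - → -8 - 29 = -37. Stack: [-37]
STORE_FAST v → v=-37. Stack: []
LOAD_FAST_LOAD_FAST b,a → push 37,29. Stack: [37, 29]
COMPARE_OP bool(>=) → 37 vs 29 = True. Stack: [True]
POP_JUMP_IF_FALSE → pop True; no jump. Stack: []
LOAD_CONST → push 1. Stack: [1]
LOAD_FAST b → push 37. Stack: [1, 37]
BINARY_OP - → 1 - 37 = -36. Stack: [-36]
LOAD_FAST a → push 29. Stack: [-36, 29]
LOAD_CONST → push 11. Stack: [-36, 29, 11]
BINARY_OP | → 29 | 11 = 31. Stack: [-36, 31]
BINARY_OP - → -36 - 31 = -67. Stack: [-67]
STORE_FAST m → m=-67. Stack: []
LOAD_FAST m → push -67. Stack: [-67]
RETURN_VALUE → return -67.

-67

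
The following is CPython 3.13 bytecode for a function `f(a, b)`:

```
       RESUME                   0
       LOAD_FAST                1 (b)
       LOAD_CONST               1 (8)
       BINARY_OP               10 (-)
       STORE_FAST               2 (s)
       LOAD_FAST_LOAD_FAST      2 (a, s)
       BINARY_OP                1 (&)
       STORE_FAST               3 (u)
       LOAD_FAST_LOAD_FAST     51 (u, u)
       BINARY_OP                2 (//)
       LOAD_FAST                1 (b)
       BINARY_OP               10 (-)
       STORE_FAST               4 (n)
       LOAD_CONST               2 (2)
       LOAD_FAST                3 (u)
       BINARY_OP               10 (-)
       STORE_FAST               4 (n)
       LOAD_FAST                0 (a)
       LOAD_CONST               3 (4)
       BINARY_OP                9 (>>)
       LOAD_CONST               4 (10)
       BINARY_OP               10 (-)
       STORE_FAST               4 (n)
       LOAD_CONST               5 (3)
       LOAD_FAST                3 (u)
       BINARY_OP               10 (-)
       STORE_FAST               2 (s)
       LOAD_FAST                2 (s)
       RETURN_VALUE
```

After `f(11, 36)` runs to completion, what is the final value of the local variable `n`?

LOAD_FAST b → push 36. Stack: [36]
LOAD_CONST → push 8. Stack: [36, 8]
BINARY_OP - → 36 - 8 = 28. Stack: [28]
STORE_FAST s → s=28. Stack: []
LOAD_FAST_LOAD_FAST a,s → push 11,28. Stack: [11, 28]
BINARY_OP & → 11 & 28 = 8. Stack: [8]
STORE_FAST u → u=8. Stack: []
LOAD_FAST_LOAD_FAST u,u → push 8,8. Stack: [8, 8]
BINARY_OP // → 8 // 8 = 1. Stack: [1]
LOAD_FAST b → push 36. Stack: [1, 36]
BINARY_OP - → 1 - 36 = -35. Stack: [-35]
STORE_FAST n → n=-35. Stack: []
LOAD_CONST → push 2. Stack: [2]
LOAD_FAST u → push 8. Stack: [2, 8]
BINARY_OP - → 2 - 8 = -6. Stack: [-6]
STORE_FAST n → n=-6. Stack: []
LOAD_FAST a → push 11. Stack: [11]
LOAD_CONST → push 4. Stack: [11, 4]
BINARY_OP >> → 11 >> 4 = 0. Stack: [0]
LOAD_CONST → push 10. Stack: [0, 10]
BINARY_OP - → 0 - 10 = -10. Stack: [-10]
STORE_FAST n → n=-10. Stack: []
LOAD_CONST → push 3. Stack: [3]
LOAD_FAST u → push 8. Stack: [3, 8]
BINARY_OP - → 3 - 8 = -5. Stack: [-5]
STORE_FAST s → s=-5. Stack: []
LOAD_FAST s → push -5. Stack: [-5]
RETURN_VALUE → return -5.

-10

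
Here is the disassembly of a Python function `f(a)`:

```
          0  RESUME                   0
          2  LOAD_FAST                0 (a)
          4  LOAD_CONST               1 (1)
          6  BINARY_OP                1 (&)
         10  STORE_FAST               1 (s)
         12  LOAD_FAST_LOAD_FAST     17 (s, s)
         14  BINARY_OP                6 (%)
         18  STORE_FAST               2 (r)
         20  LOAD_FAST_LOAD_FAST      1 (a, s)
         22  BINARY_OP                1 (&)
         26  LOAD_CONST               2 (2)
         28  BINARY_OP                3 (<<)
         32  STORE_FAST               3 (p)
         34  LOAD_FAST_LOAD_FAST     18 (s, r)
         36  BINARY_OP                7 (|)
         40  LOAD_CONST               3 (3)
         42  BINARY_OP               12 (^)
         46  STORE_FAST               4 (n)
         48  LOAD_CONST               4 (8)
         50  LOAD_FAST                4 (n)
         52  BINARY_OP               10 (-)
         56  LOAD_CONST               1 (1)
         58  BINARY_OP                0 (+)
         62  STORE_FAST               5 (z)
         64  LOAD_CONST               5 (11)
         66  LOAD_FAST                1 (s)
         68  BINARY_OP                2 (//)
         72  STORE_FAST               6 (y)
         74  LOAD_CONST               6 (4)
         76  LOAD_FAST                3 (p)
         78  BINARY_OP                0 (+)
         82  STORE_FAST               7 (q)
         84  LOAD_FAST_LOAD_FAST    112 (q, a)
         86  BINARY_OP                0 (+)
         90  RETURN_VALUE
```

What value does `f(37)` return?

45

LOAD_FAST a → push 37. Stack: [37]
LOAD_CONST → push 1. Stack: [37, 1]
BINARY_OP & → 37 & 1 = 1. Stack: [1]
STORE_FAST s → s=1. Stack: []
LOAD_FAST_LOAD_FAST s,s → push 1,1. Stack: [1, 1]
BINARY_OP % → 1 % 1 = 0. Stack: [0]
STORE_FAST r → r=0. Stack: []
LOAD_FAST_LOAD_FAST a,s → push 37,1. Stack: [37, 1]
BINARY_OP & → 37 & 1 = 1. Stack: [1]
LOAD_CONST → push 2. Stack: [1, 2]
BINARY_OP << → 1 << 2 = 4. Stack: [4]
STORE_FAST p → p=4. Stack: []
LOAD_FAST_LOAD_FAST s,r → push 1,0. Stack: [1, 0]
BINARY_OP | → 1 | 0 = 1. Stack: [1]
LOAD_CONST → push 3. Stack: [1, 3]
BINARY_OP ^ → 1 ^ 3 = 2. Stack: [2]
STORE_FAST n → n=2. Stack: []
LOAD_CONST → push 8. Stack: [8]
LOAD_FAST n → push 2. Stack: [8, 2]
BINARY_OP - → 8 - 2 = 6. Stack: [6]
LOAD_CONST → push 1. Stack: [6, 1]
BINARY_OP + → 6 + 1 = 7. Stack: [7]
STORE_FAST z → z=7. Stack: []
LOAD_CONST → push 11. Stack: [11]
LOAD_FAST s → push 1. Stack: [11, 1]
BINARY_OP // → 11 // 1 = 11. Stack: [11]
STORE_FAST y → y=11. Stack: []
LOAD_CONST → push 4. Stack: [4]
LOAD_FAST p → push 4. Stack: [4, 4]
BINARY_OP + → 4 + 4 = 8. Stack: [8]
STORE_FAST q → q=8. Stack: []
LOAD_FAST_LOAD_FAST q,a → push 8,37. Stack: [8, 37]
BINARY_OP + → 8 + 37 = 45. Stack: [45]
RETURN_VALUE → return 45.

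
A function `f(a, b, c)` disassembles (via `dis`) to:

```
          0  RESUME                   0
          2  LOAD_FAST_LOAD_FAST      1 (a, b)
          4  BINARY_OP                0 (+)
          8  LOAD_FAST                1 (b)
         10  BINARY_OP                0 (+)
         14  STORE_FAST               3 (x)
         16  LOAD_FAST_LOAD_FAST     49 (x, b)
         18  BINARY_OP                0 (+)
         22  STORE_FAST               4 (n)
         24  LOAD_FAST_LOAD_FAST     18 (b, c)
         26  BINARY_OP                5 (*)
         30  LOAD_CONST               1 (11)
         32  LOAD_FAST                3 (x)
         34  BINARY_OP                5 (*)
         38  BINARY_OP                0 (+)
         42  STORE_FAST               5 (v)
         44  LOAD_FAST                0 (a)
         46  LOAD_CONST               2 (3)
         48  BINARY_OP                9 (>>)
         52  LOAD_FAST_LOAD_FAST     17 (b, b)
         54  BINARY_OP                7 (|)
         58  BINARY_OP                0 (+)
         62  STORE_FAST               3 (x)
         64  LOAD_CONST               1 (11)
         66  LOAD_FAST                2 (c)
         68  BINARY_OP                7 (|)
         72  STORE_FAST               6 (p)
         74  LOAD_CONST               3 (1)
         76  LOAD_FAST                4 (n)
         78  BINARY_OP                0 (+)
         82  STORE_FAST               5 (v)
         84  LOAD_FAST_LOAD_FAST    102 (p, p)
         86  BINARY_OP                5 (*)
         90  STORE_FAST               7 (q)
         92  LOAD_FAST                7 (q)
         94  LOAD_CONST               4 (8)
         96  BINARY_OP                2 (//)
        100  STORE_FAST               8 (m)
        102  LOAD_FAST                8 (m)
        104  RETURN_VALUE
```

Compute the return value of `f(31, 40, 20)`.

LOAD_FAST_LOAD_FAST a,b → push 31,40. Stack: [31, 40]
BINARY_OP + → 31 + 40 = 71. Stack: [71]
LOAD_FAST b → push 40. Stack: [71, 40]
BINARY_OP + → 71 + 40 = 111. Stack: [111]
STORE_FAST x → x=111. Stack: []
LOAD_FAST_LOAD_FAST x,b → push 111,40. Stack: [111, 40]
BINARY_OP + → 111 + 40 = 151. Stack: [151]
STORE_FAST n → n=151. Stack: []
LOAD_FAST_LOAD_FAST b,c → push 40,20. Stack: [40, 20]
BINARY_OP * → 40 * 20 = 800. Stack: [800]
LOAD_CONST → push 11. Stack: [800, 11]
LOAD_FAST x → push 111. Stack: [800, 11, 111]
BINARY_OP * → 11 * 111 = 1221. Stack: [800, 1221]
BINARY_OP + → 800 + 1221 = 2021. Stack: [2021]
STORE_FAST v → v=2021. Stack: []
LOAD_FAST a → push 31. Stack: [31]
LOAD_CONST → push 3. Stack: [31, 3]
BINARY_OP >> → 31 >> 3 = 3. Stack: [3]
LOAD_FAST_LOAD_FAST b,b → push 40,40. Stack: [3, 40, 40]
BINARY_OP | → 40 | 40 = 40. Stack: [3, 40]
BINARY_OP + → 3 + 40 = 43. Stack: [43]
STORE_FAST x → x=43. Stack: []
LOAD_CONST → push 11. Stack: [11]
LOAD_FAST c → push 20. Stack: [11, 20]
BINARY_OP | → 11 | 20 = 31. Stack: [31]
STORE_FAST p → p=31. Stack: []
LOAD_CONST → push 1. Stack: [1]
LOAD_FAST n → push 151. Stack: [1, 151]
BINARY_OP + → 1 + 151 = 152. Stack: [152]
STORE_FAST v → v=152. Stack: []
LOAD_FAST_LOAD_FAST p,p → push 31,31. Stack: [31, 31]
BINARY_OP * → 31 * 31 = 961. Stack: [961]
STORE_FAST q → q=961. Stack: []
LOAD_FAST q → push 961. Stack: [961]
LOAD_CONST → push 8. Stack: [961, 8]
BINARY_OP // → 961 // 8 = 120. Stack: [120]
STORE_FAST m → m=120. Stack: []
LOAD_FAST m → push 120. Stack: [120]
RETURN_VALUE → return 120.

120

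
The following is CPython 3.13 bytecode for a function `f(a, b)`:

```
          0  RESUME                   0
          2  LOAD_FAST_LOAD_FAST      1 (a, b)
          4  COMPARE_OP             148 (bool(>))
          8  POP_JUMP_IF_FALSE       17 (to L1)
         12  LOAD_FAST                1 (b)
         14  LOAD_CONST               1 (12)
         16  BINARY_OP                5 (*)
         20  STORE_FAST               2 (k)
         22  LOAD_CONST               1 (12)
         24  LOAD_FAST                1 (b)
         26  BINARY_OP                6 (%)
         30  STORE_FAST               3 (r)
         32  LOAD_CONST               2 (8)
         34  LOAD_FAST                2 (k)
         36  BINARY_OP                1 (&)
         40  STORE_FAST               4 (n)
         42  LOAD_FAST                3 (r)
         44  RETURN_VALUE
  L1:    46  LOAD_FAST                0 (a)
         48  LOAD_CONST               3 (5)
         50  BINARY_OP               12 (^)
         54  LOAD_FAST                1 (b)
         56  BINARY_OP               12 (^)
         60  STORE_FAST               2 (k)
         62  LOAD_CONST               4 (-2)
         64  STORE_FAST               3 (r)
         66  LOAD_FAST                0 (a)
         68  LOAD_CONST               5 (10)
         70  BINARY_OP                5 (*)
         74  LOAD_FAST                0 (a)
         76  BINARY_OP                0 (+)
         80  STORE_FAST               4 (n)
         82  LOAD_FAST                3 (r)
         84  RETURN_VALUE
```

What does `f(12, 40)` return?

LOAD_FAST_LOAD_FAST a,b → push 12,40. Stack: [12, 40]
COMPARE_OP bool(>) → 12 vs 40 = False. Stack: [False]
POP_JUMP_IF_FALSE → pop False; jump. Stack: []
LOAD_FAST a → push 12. Stack: [12]
LOAD_CONST → push 5. Stack: [12, 5]
BINARY_OP ^ → 12 ^ 5 = 9. Stack: [9]
LOAD_FAST b → push 40. Stack: [9, 40]
BINARY_OP ^ → 9 ^ 40 = 33. Stack: [33]
STORE_FAST k → k=33. Stack: []
LOAD_CONST → push -2. Stack: [-2]
STORE_FAST r → r=-2. Stack: []
LOAD_FAST a → push 12. Stack: [12]
LOAD_CONST → push 10. Stack: [12, 10]
BINARY_OP * → 12 * 10 = 120. Stack: [120]
LOAD_FAST a → push 12. Stack: [120, 12]
BINARY_OP + → 120 + 12 = 132. Stack: [132]
STORE_FAST n → n=132. Stack: []
LOAD_FAST r → push -2. Stack: [-2]
RETURN_VALUE → return -2.

-2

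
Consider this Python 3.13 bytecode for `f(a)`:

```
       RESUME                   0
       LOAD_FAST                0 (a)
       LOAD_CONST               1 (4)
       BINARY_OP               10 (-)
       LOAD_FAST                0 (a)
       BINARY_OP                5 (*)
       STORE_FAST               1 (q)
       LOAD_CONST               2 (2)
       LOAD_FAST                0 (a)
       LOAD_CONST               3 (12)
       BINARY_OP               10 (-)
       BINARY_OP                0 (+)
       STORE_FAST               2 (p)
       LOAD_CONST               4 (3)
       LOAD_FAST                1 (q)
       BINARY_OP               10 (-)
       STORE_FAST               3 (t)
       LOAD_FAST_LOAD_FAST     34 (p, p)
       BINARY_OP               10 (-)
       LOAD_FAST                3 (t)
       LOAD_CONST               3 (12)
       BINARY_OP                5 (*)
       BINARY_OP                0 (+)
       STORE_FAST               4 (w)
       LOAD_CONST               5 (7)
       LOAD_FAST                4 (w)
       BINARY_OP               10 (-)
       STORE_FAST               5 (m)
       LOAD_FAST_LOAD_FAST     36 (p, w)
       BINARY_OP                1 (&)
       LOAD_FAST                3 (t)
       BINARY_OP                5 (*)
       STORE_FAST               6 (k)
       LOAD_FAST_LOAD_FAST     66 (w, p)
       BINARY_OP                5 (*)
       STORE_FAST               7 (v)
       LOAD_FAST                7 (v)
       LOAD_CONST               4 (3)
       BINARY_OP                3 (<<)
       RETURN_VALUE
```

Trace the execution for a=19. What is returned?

LOAD_FAST a → push 19. Stack: [19]
LOAD_CONST → push 4. Stack: [19, 4]
BINARY_OP - → 19 - 4 = 15. Stack: [15]
LOAD_FAST a → push 19. Stack: [15, 19]
BINARY_OP * → 15 * 19 = 285. Stack: [285]
STORE_FAST q → q=285. Stack: []
LOAD_CONST → push 2. Stack: [2]
LOAD_FAST a → push 19. Stack: [2, 19]
LOAD_CONST → push 12. Stack: [2, 19, 12]
BINARY_OP - → 19 - 12 = 7. Stack: [2, 7]
BINARY_OP + → 2 + 7 = 9. Stack: [9]
STORE_FAST p → p=9. Stack: []
LOAD_CONST → push 3. Stack: [3]
LOAD_FAST q → push 285. Stack: [3, 285]
BINARY_OP - → 3 - 285 = -282. Stack: [-282]
STORE_FAST t → t=-282. Stack: []
LOAD_FAST_LOAD_FAST p,p → push 9,9. Stack: [9, 9]
BINARY_OP - → 9 - 9 = 0. Stack: [0]
LOAD_FAST t → push -282. Stack: [0, -282]
LOAD_CONST → push 12. Stack: [0, -282, 12]
BINARY_OP * → -282 * 12 = -3384. Stack: [0, -3384]
BINARY_OP + → 0 + -3384 = -3384. Stack: [-3384]
STORE_FAST w → w=-3384. Stack: []
LOAD_CONST → push 7. Stack: [7]
LOAD_FAST w → push -3384. Stack: [7, -3384]
BINARY_OP - → 7 - -3384 = 3391. Stack: [3391]
STORE_FAST m → m=3391. Stack: []
LOAD_FAST_LOAD_FAST p,w → push 9,-3384. Stack: [9, -3384]
BINARY_OP & → 9 & -3384 = 8. Stack: [8]
LOAD_FAST t → push -282. Stack: [8, -282]
BINARY_OP * → 8 * -282 = -2256. Stack: [-2256]
STORE_FAST k → k=-2256. Stack: []
LOAD_FAST_LOAD_FAST w,p → push -3384,9. Stack: [-3384, 9]
BINARY_OP * → -3384 * 9 = -30456. Stack: [-30456]
STORE_FAST v → v=-30456. Stack: []
LOAD_FAST v → push -30456. Stack: [-30456]
LOAD_CONST → push 3. Stack: [-30456, 3]
BINARY_OP << → -30456 << 3 = -243648. Stack: [-243648]
RETURN_VALUE → return -243648.

-243648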